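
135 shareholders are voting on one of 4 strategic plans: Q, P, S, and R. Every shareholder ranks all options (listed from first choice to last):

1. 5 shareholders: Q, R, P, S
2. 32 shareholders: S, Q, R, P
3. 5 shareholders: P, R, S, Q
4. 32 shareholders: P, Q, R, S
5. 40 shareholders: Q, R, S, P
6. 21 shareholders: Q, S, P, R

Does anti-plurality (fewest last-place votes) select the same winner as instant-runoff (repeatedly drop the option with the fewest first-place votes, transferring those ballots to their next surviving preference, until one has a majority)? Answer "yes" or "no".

yes

Anti-plurality — last-place votes: Q 5, P 72, S 37, R 21. Winner: Q.
Instant-runoff — R1 Q 66, P 37, S 32, R 0 (R out); R2 Q 66, P 37, S 32 (S out); R3 Q 98, P 37 (Q winner). Winner: Q.
The two methods agree.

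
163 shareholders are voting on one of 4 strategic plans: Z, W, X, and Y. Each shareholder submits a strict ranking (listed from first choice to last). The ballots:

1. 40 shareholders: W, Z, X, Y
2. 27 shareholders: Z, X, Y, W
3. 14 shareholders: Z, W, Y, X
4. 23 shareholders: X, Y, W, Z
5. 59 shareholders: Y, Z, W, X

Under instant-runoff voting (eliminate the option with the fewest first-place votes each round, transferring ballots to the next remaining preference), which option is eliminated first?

X

Round 1: Z 41, W 40, X 23, Y 59. Eliminate X.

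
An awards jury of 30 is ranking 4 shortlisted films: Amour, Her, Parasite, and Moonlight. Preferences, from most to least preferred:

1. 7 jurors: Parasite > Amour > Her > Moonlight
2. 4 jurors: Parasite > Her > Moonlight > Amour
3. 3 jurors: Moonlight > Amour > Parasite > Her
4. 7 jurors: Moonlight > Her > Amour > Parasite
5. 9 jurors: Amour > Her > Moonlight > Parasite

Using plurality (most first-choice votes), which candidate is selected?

First-place votes: Amour 9, Her 0, Parasite 11, Moonlight 10.
Parasite has the most first-place votes.

Parasite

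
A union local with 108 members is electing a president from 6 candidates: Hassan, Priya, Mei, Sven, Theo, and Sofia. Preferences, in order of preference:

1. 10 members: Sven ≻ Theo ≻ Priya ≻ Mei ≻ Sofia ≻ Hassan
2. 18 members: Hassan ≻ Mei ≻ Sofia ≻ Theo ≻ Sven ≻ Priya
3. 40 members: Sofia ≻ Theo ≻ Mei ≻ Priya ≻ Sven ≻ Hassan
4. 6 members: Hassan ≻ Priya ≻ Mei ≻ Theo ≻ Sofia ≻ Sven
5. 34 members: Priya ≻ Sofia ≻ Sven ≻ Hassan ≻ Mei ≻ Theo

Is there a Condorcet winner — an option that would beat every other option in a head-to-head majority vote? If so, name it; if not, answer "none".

Sofia

Sofia vs Hassan: 84–24 for Sofia.
Sofia vs Priya: 58–50 for Sofia.
Sofia vs Mei: 74–34 for Sofia.
Sofia vs Sven: 98–10 for Sofia.
Sofia vs Theo: 92–16 for Sofia.
Sofia beats every other option head-to-head.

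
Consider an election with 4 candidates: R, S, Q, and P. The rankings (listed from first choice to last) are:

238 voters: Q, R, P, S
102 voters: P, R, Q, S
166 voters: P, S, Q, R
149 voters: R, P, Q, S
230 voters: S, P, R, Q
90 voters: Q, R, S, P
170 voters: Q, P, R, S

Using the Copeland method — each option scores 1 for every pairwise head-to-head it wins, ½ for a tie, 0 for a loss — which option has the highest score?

P

R: beats S; loses to Q and P → score 1.
S: loses to R, Q, and P → score 0.
Q: beats R and S; loses to P → score 2.
P: beats R, S, and Q → score 3.
P has the best pairwise record.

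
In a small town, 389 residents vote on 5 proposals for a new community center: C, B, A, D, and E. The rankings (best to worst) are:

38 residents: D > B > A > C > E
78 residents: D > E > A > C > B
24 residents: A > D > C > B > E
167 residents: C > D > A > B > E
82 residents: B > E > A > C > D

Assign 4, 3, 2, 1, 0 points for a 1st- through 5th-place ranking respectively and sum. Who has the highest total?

C: 38·1 + 78·1 + 24·2 + 167·4 + 82·1 = 914
B: 38·3 + 78·0 + 24·1 + 167·1 + 82·4 = 633
A: 38·2 + 78·2 + 24·4 + 167·2 + 82·2 = 826
D: 38·4 + 78·4 + 24·3 + 167·3 + 82·0 = 1037
E: 38·0 + 78·3 + 24·0 + 167·0 + 82·3 = 480
D has the highest Borda score (1037).

D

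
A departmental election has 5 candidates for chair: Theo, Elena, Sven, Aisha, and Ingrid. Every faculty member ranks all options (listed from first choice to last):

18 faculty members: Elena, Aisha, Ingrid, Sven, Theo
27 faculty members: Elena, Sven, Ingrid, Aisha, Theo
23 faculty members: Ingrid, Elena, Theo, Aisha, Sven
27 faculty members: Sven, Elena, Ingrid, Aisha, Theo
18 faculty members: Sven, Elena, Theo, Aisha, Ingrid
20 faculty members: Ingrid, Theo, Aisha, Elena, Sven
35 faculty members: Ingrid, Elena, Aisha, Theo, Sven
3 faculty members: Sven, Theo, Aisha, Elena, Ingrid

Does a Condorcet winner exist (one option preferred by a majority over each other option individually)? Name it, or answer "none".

Elena vs Theo: 148–23 for Elena.
Elena vs Sven: 123–48 for Elena.
Elena vs Aisha: 148–23 for Elena.
Elena vs Ingrid: 93–78 for Elena.
Elena beats every other option head-to-head.

Elena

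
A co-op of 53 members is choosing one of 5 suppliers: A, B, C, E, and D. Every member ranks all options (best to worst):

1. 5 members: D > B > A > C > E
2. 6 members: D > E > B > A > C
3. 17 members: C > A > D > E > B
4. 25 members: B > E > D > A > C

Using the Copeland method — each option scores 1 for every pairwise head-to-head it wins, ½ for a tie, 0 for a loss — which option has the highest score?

D

A: beats C; loses to B, E, and D → score 1.
B: beats A, C, and E; loses to D → score 3.
C: loses to A, B, E, and D → score 0.
E: beats A and C; loses to B and D → score 2.
D: beats A, B, C, and E → score 4.
D has the best pairwise record.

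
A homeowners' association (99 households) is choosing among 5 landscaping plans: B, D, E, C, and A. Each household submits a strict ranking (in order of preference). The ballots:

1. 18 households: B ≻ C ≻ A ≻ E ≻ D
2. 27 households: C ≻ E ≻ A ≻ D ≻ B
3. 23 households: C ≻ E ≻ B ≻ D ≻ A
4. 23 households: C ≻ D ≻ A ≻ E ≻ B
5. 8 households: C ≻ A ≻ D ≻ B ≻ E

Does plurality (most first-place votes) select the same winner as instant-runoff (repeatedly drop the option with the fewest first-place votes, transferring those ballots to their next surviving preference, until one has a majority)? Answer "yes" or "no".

yes

Plurality — first-place votes: B 18, D 0, E 0, C 81, A 0. Winner: C.
Instant-runoff — R1 B 18, D 0, E 0, C 81, A 0 (C winner). Winner: C.
The two methods agree.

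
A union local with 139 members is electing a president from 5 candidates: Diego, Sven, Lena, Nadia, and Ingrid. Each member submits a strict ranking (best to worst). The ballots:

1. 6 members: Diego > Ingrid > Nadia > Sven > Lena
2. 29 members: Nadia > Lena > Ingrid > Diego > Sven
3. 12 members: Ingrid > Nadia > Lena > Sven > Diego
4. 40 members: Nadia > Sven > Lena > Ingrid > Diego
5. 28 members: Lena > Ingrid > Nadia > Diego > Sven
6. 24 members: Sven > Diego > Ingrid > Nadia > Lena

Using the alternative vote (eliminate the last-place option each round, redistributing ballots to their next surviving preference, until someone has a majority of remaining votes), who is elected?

Round 1: Diego 6, Sven 24, Lena 28, Nadia 69, Ingrid 12. Eliminate Diego.
Round 2: Sven 24, Lena 28, Nadia 69, Ingrid 18. Eliminate Ingrid.
Round 3: Sven 24, Lena 28, Nadia 87. Nadia has a majority.

Nadia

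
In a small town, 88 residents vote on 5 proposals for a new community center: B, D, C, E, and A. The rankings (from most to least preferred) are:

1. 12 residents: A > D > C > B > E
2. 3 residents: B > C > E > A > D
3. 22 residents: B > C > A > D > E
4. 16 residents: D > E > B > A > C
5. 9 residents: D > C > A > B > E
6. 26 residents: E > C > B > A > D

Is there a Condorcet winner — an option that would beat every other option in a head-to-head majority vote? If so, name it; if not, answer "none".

C

C vs B: 47–41 for C.
C vs D: 51–37 for C.
C vs E: 46–42 for C.
C vs A: 60–28 for C.
C beats every other option head-to-head.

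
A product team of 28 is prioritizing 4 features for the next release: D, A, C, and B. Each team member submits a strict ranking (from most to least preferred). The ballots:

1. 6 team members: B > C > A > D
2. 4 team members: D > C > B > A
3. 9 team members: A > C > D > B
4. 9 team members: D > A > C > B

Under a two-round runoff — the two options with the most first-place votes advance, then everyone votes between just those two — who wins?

Round 1 first-place votes: D 13, A 9, C 0, B 6.
D and A advance.
Runoff: D is preferred to A by 13 voters; A by 15.
A wins the runoff.

A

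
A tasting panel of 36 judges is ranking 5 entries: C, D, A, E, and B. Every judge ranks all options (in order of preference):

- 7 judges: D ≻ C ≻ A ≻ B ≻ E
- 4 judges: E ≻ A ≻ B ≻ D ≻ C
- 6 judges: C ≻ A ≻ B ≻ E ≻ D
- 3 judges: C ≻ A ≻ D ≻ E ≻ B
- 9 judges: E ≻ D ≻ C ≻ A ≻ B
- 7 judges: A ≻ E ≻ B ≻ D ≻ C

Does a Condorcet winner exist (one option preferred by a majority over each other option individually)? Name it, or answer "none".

Checking pairwise contests:
D beats C 27–9.
A beats D 20–16.
C beats A 25–11.
A beats E 23–13.
C beats B 25–11.
Every option loses at least one head-to-head, so there is no Condorcet winner.

none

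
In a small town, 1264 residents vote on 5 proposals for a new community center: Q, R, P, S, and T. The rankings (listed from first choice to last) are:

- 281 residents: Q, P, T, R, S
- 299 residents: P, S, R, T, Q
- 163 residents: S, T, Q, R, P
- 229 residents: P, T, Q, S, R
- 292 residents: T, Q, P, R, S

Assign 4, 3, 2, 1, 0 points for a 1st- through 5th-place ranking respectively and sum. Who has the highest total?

P

Q: 281·4 + 299·0 + 163·2 + 229·2 + 292·3 = 2784
R: 281·1 + 299·2 + 163·1 + 229·0 + 292·1 = 1334
P: 281·3 + 299·4 + 163·0 + 229·4 + 292·2 = 3539
S: 281·0 + 299·3 + 163·4 + 229·1 + 292·0 = 1778
T: 281·2 + 299·1 + 163·3 + 229·3 + 292·4 = 3205
P has the highest Borda score (3539).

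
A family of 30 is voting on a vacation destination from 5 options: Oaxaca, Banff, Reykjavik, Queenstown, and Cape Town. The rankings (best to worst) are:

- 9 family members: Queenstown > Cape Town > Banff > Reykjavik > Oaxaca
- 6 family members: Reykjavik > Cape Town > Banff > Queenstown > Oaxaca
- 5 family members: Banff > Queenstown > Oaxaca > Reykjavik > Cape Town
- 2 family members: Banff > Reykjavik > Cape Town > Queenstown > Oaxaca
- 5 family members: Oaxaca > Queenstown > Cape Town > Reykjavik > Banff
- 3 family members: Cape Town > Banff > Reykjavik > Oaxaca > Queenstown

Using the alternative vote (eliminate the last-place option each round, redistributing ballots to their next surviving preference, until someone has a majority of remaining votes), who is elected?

Banff

Round 1: Oaxaca 5, Banff 7, Reykjavik 6, Queenstown 9, Cape Town 3. Eliminate Cape Town.
Round 2: Oaxaca 5, Banff 10, Reykjavik 6, Queenstown 9. Eliminate Oaxaca.
Round 3: Banff 10, Reykjavik 6, Queenstown 14. Eliminate Reykjavik.
Round 4: Banff 16, Queenstown 14. Banff has a majority.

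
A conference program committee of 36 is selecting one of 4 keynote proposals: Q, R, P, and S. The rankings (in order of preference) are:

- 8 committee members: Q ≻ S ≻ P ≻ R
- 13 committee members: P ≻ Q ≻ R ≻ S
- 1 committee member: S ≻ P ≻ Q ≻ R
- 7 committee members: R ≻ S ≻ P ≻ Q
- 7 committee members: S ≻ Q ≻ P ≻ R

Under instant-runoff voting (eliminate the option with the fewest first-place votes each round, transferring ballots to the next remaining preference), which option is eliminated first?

R

Round 1: Q 8, R 7, P 13, S 8. Eliminate R.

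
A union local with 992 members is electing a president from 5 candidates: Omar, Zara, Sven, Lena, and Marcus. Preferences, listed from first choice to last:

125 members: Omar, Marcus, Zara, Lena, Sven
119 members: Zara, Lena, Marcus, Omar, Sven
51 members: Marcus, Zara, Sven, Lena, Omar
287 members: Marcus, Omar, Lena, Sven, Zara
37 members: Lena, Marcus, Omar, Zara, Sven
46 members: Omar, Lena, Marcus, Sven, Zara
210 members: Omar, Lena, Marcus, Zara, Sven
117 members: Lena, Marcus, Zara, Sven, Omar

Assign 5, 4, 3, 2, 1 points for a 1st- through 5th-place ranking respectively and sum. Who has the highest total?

Omar: 125·5 + 119·2 + 51·1 + 287·4 + 37·3 + 46·5 + 210·5 + 117·1 = 3570
Zara: 125·3 + 119·5 + 51·4 + 287·1 + 37·2 + 46·1 + 210·2 + 117·3 = 2352
Sven: 125·1 + 119·1 + 51·3 + 287·2 + 37·1 + 46·2 + 210·1 + 117·2 = 1544
Lena: 125·2 + 119·4 + 51·2 + 287·3 + 37·5 + 46·4 + 210·4 + 117·5 = 3483
Marcus: 125·4 + 119·3 + 51·5 + 287·5 + 37·4 + 46·3 + 210·3 + 117·4 = 3931
Marcus has the highest Borda score (3931).

Marcus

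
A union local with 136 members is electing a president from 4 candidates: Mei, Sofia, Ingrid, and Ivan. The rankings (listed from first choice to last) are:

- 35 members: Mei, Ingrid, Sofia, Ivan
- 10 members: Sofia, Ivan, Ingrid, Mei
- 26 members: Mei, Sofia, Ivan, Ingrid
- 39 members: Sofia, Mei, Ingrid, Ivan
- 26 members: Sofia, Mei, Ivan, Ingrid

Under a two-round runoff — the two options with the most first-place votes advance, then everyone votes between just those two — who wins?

Round 1 first-place votes: Mei 61, Sofia 75, Ingrid 0, Ivan 0.
Sofia and Mei advance.
Runoff: Sofia is preferred to Mei by 75 voters; Mei by 61.
Sofia wins the runoff.

Sofia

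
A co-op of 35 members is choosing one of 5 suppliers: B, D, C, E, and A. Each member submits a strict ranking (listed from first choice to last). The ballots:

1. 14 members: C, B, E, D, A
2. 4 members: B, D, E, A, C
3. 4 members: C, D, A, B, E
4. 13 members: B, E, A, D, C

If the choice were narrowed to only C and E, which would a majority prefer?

C

Voters preferring C to E: 18; preferring E to C: 17.
C wins the head-to-head.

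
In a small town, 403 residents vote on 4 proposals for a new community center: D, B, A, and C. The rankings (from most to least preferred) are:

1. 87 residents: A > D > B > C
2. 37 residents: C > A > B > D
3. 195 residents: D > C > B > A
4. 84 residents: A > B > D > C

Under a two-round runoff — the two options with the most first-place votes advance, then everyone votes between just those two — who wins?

Round 1 first-place votes: D 195, B 0, A 171, C 37.
D and A advance.
Runoff: D is preferred to A by 195 voters; A by 208.
A wins the runoff.

A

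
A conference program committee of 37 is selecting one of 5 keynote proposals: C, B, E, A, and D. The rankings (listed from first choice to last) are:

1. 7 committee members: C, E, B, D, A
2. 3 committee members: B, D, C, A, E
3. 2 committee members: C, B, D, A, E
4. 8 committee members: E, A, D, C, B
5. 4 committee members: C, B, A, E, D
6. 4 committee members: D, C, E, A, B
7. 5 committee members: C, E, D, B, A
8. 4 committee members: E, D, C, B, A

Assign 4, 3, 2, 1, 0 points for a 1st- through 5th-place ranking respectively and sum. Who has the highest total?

C: 7·4 + 3·2 + 2·4 + 8·1 + 4·4 + 4·3 + 5·4 + 4·2 = 106
B: 7·2 + 3·4 + 2·3 + 8·0 + 4·3 + 4·0 + 5·1 + 4·1 = 53
E: 7·3 + 3·0 + 2·0 + 8·4 + 4·1 + 4·2 + 5·3 + 4·4 = 96
A: 7·0 + 3·1 + 2·1 + 8·3 + 4·2 + 4·1 + 5·0 + 4·0 = 41
D: 7·1 + 3·3 + 2·2 + 8·2 + 4·0 + 4·4 + 5·2 + 4·3 = 74
C has the highest Borda score (106).

C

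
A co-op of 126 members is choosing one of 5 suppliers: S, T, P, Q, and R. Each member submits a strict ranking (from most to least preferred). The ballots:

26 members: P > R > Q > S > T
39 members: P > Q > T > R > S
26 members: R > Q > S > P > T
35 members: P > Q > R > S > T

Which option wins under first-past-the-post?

P

First-place votes: S 0, T 0, P 100, Q 0, R 26.
P has the most first-place votes.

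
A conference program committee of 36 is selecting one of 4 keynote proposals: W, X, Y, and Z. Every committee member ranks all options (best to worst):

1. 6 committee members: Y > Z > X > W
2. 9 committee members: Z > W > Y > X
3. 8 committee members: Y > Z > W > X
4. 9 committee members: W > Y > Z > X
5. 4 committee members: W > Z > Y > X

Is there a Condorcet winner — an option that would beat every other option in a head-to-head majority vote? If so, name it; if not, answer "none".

none

Checking pairwise contests:
Z beats W 23–13.
W beats X 30–6.
W beats Y 22–14.
Y beats Z 23–13.
Every option loses at least one head-to-head, so there is no Condorcet winner.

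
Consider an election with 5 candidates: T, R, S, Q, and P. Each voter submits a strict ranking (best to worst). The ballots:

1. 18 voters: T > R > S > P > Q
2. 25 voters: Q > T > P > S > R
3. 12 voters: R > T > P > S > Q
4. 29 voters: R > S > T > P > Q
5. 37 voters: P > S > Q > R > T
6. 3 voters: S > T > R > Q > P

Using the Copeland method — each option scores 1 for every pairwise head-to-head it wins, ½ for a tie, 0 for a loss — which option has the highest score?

T: beats P; ties Q; loses to R and S → score 1.5.
R: beats T; ties Q and P; loses to S → score 2.
S: beats T, R, and Q; loses to P → score 3.
Q: ties T and R; loses to S and P → score 1.
P: beats S and Q; ties R; loses to T → score 2.5.
S has the best pairwise record.

S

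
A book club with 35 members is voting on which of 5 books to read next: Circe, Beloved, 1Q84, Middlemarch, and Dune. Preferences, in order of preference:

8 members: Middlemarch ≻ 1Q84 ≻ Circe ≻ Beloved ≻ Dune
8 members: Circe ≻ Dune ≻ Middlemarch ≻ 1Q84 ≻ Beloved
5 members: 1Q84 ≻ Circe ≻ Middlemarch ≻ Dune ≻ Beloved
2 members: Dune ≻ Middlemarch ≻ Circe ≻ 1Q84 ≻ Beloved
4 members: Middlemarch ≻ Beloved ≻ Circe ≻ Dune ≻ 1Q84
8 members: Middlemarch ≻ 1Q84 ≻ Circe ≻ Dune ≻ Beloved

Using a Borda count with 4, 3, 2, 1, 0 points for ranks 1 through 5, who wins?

Middlemarch

Circe: 8·2 + 8·4 + 5·3 + 2·2 + 4·2 + 8·2 = 91
Beloved: 8·1 + 8·0 + 5·0 + 2·0 + 4·3 + 8·0 = 20
1Q84: 8·3 + 8·1 + 5·4 + 2·1 + 4·0 + 8·3 = 78
Middlemarch: 8·4 + 8·2 + 5·2 + 2·3 + 4·4 + 8·4 = 112
Dune: 8·0 + 8·3 + 5·1 + 2·4 + 4·1 + 8·1 = 49
Middlemarch has the highest Borda score (112).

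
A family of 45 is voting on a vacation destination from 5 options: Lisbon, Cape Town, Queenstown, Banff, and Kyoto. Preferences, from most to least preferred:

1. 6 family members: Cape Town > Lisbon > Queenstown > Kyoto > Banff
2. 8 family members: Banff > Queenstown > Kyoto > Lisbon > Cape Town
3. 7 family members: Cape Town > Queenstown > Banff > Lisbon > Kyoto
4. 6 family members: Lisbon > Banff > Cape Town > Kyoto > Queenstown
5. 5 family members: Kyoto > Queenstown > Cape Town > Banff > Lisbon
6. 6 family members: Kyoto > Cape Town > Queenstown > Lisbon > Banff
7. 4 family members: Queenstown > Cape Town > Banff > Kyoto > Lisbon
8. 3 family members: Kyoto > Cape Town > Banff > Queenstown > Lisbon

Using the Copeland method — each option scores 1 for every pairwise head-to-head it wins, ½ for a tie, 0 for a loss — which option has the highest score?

Cape Town

Lisbon: loses to Cape Town, Queenstown, Banff, and Kyoto → score 0.
Cape Town: beats Lisbon, Queenstown, Banff, and Kyoto → score 4.
Queenstown: beats Lisbon, Banff, and Kyoto; loses to Cape Town → score 3.
Banff: beats Lisbon and Kyoto; loses to Cape Town and Queenstown → score 2.
Kyoto: beats Lisbon; loses to Cape Town, Queenstown, and Banff → score 1.
Cape Town has the best pairwise record.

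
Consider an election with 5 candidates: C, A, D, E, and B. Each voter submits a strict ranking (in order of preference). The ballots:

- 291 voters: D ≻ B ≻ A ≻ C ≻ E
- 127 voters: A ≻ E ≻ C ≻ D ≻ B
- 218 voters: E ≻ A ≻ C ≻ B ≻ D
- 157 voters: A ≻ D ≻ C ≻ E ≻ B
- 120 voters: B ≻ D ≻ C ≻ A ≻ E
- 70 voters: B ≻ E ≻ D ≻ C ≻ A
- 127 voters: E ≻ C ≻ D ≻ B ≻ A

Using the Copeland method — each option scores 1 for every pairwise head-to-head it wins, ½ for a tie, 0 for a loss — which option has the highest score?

D

C: beats E and B; loses to A and D → score 2.
A: beats C and E; loses to D and B → score 2.
D: beats C, A, E, and B → score 4.
E: beats B; loses to C, A, and D → score 1.
B: beats A; loses to C, D, and E → score 1.
D has the best pairwise record.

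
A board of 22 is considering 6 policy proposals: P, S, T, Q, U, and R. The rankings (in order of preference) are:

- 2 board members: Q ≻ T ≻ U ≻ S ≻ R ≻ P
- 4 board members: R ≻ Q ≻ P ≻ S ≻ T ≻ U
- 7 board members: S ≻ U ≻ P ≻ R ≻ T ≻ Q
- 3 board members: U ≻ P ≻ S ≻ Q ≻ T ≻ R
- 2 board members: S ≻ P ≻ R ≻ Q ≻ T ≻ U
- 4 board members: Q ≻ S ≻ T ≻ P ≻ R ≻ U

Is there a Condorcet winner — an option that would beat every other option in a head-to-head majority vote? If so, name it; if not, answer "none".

S

S vs P: 15–7 for S.
S vs T: 20–2 for S.
S vs Q: 12–10 for S.
S vs U: 17–5 for S.
S vs R: 18–4 for S.
S beats every other option head-to-head.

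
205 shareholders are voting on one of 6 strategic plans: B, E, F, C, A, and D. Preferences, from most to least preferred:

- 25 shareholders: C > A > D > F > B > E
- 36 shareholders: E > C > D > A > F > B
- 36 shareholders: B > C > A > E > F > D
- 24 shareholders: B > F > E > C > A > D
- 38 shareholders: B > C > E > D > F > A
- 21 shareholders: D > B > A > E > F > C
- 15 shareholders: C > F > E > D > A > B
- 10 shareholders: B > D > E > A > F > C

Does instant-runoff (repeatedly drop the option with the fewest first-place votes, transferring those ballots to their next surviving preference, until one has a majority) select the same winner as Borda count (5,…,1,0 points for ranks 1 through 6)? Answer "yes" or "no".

no

Instant-runoff — R1 B 108, E 36, F 0, C 40, A 0, D 21 (B winner). Winner: B.
Borda — scores: B 649, E 555, F 347, C 688, A 402, D 434. Winner: C.
The two methods disagree.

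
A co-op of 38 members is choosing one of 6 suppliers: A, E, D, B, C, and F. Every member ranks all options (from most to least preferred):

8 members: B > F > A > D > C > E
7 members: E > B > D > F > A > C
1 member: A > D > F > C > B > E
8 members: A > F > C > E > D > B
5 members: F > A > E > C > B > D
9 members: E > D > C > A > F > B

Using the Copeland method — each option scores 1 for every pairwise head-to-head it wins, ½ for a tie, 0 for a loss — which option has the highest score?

A: beats E, D, B, and C; loses to F → score 4.
E: beats D, B, and C; loses to A and F → score 3.
D: beats C; loses to A, E, B, and F → score 1.
B: beats D; loses to A, E, C, and F → score 1.
C: beats B; loses to A, E, D, and F → score 1.
F: beats A, E, D, B, and C → score 5.
F has the best pairwise record.

F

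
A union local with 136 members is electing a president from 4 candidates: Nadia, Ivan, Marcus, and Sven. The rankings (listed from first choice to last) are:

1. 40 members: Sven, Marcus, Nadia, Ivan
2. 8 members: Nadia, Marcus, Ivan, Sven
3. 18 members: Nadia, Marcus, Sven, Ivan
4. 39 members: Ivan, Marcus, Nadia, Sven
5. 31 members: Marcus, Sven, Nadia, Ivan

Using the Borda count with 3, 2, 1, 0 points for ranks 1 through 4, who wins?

Marcus

Nadia: 40·1 + 8·3 + 18·3 + 39·1 + 31·1 = 188
Ivan: 40·0 + 8·1 + 18·0 + 39·3 + 31·0 = 125
Marcus: 40·2 + 8·2 + 18·2 + 39·2 + 31·3 = 303
Sven: 40·3 + 8·0 + 18·1 + 39·0 + 31·2 = 200
Marcus has the highest Borda score (303).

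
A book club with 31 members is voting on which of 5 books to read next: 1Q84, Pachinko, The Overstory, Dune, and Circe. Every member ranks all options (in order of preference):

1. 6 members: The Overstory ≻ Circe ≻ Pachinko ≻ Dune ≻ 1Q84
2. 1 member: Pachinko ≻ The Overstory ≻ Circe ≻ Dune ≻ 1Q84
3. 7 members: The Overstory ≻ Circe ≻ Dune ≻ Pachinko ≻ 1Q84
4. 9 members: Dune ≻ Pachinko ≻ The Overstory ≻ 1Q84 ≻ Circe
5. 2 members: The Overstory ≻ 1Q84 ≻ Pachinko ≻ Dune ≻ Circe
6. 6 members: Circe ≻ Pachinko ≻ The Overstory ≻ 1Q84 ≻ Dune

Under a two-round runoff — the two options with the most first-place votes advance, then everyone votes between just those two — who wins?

Round 1 first-place votes: 1Q84 0, Pachinko 1, The Overstory 15, Dune 9, Circe 6.
The Overstory and Dune advance.
Runoff: The Overstory is preferred to Dune by 22 voters; Dune by 9.
The Overstory wins the runoff.

The Overstory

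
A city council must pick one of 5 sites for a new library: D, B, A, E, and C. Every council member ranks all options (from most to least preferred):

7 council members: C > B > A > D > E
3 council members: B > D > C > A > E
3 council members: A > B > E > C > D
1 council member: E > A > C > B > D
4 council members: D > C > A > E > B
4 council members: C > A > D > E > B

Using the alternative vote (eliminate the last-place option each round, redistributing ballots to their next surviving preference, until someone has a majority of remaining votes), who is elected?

Round 1: D 4, B 3, A 3, E 1, C 11. Eliminate E.
Round 2: D 4, B 3, A 4, C 11. Eliminate B.
Round 3: D 7, A 4, C 11. Eliminate A.
Round 4: D 7, C 15. C has a majority.

C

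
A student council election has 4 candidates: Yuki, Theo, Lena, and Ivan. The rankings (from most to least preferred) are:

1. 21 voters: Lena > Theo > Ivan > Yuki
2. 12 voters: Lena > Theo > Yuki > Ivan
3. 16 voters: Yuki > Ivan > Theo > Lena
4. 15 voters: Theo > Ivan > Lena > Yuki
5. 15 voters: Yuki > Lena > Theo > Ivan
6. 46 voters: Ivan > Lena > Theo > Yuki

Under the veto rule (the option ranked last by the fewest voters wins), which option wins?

Last-place votes: Yuki 82, Theo 0, Lena 16, Ivan 27.
Theo is ranked last by the fewest voters, so Theo wins.

Theo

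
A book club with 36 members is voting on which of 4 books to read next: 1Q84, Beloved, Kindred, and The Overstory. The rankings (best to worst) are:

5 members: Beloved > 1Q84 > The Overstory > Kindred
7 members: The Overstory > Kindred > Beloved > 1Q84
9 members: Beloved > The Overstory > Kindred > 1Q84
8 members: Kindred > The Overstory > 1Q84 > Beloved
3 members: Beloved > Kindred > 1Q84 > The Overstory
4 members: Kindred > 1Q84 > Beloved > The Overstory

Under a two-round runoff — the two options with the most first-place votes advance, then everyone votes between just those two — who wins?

Kindred

Round 1 first-place votes: 1Q84 0, Beloved 17, Kindred 12, The Overstory 7.
Beloved and Kindred advance.
Runoff: Beloved is preferred to Kindred by 17 voters; Kindred by 19.
Kindred wins the runoff.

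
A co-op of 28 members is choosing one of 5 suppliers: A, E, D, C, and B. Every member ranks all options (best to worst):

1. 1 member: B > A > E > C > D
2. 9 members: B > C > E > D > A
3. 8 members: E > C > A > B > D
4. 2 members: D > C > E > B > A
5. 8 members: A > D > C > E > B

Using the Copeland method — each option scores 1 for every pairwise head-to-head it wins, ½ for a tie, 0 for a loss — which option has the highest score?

A: beats D and B; loses to E and C → score 2.
E: beats A, D, and B; loses to C → score 3.
D: loses to A, E, C, and B → score 0.
C: beats A, E, D, and B → score 4.
B: beats D; loses to A, E, and C → score 1.
C has the best pairwise record.

C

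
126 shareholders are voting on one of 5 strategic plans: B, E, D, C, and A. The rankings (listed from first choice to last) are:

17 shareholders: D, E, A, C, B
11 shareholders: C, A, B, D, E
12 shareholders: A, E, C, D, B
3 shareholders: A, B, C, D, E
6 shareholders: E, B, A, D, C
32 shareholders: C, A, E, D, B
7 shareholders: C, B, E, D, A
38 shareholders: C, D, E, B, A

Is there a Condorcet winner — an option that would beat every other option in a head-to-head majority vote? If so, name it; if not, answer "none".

C

C vs B: 117–9 for C.
C vs E: 91–35 for C.
C vs D: 103–23 for C.
C vs A: 88–38 for C.
C beats every other option head-to-head.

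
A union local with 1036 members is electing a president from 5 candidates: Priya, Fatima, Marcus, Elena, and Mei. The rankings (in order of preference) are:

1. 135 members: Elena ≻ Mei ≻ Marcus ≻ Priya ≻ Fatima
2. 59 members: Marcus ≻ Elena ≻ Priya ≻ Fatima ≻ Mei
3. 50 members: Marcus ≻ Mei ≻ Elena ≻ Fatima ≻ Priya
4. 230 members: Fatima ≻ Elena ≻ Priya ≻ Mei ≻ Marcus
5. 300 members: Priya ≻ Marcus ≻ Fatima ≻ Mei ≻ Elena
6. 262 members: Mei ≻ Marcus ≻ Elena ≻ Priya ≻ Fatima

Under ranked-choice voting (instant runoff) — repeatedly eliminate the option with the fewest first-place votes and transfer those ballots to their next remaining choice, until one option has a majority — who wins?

Priya

Round 1: Priya 300, Fatima 230, Marcus 109, Elena 135, Mei 262. Eliminate Marcus.
Round 2: Priya 300, Fatima 230, Elena 194, Mei 312. Eliminate Elena.
Round 3: Priya 359, Fatima 230, Mei 447. Eliminate Fatima.
Round 4: Priya 589, Mei 447. Priya has a majority.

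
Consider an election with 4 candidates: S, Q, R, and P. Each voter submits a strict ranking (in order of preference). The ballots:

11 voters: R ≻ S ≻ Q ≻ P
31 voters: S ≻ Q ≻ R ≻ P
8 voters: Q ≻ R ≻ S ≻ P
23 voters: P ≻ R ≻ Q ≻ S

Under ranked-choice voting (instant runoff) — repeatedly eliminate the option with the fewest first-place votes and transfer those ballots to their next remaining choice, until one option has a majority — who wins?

Round 1: S 31, Q 8, R 11, P 23. Eliminate Q.
Round 2: S 31, R 19, P 23. Eliminate R.
Round 3: S 50, P 23. S has a majority.

S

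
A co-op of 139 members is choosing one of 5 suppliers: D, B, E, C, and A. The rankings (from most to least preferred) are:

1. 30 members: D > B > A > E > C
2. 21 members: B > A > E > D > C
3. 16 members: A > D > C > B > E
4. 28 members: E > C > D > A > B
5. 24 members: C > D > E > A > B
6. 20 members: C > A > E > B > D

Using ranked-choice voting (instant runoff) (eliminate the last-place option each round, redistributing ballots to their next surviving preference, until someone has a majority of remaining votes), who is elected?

D

Round 1: D 30, B 21, E 28, C 44, A 16. Eliminate A.
Round 2: D 46, B 21, E 28, C 44. Eliminate B.
Round 3: D 46, E 49, C 44. Eliminate C.
Round 4: D 70, E 69. D has a majority.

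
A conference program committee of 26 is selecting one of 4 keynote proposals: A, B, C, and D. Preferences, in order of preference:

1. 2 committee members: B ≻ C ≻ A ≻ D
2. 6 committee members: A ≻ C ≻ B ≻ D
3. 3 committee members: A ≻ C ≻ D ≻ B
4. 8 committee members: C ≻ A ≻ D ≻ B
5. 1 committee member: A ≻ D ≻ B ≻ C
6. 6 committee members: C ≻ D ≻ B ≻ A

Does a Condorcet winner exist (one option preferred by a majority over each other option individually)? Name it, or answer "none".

C

C vs A: 16–10 for C.
C vs B: 23–3 for C.
C vs D: 25–1 for C.
C beats every other option head-to-head.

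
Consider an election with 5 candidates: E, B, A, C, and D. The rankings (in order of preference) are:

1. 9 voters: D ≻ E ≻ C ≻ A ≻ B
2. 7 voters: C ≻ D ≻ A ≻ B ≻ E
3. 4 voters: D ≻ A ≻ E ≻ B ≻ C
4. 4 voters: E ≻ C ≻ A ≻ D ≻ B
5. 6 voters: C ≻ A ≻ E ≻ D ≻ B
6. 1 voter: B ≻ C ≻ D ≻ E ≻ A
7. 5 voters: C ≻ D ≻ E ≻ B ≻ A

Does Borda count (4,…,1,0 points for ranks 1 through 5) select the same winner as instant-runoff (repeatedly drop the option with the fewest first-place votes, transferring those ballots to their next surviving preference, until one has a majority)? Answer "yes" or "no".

yes

Borda — scores: E 74, B 20, A 61, C 105, D 100. Winner: C.
Instant-runoff — R1 E 4, B 1, A 0, C 18, D 13 (A out); R2 E 4, B 1, C 18, D 13 (B out); R3 E 4, C 19, D 13 (C winner). Winner: C.
The two methods agree.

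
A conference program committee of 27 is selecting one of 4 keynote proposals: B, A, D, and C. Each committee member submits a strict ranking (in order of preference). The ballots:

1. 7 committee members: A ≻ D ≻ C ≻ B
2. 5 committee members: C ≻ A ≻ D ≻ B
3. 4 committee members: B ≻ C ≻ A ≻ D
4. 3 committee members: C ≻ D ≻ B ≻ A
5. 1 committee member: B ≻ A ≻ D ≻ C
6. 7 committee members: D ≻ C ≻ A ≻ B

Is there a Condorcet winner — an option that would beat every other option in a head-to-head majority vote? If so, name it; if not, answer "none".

Checking pairwise contests:
A beats B 19–8.
C beats A 19–8.
A beats D 17–10.
D beats C 15–12.
Every option loses at least one head-to-head, so there is no Condorcet winner.

none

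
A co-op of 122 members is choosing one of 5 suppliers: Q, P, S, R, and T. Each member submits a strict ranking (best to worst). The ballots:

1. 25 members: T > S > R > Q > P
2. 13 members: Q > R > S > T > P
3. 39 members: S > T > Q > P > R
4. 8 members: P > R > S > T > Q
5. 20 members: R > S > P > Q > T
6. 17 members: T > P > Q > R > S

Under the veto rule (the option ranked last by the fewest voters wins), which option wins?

Q

Last-place votes: Q 8, P 38, S 17, R 39, T 20.
Q is ranked last by the fewest voters, so Q wins.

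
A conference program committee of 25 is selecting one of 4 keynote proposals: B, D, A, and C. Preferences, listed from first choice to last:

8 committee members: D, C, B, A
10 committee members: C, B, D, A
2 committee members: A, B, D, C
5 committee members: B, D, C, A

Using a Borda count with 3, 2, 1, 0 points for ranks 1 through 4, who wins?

C

B: 8·1 + 10·2 + 2·2 + 5·3 = 47
D: 8·3 + 10·1 + 2·1 + 5·2 = 46
A: 8·0 + 10·0 + 2·3 + 5·0 = 6
C: 8·2 + 10·3 + 2·0 + 5·1 = 51
C has the highest Borda score (51).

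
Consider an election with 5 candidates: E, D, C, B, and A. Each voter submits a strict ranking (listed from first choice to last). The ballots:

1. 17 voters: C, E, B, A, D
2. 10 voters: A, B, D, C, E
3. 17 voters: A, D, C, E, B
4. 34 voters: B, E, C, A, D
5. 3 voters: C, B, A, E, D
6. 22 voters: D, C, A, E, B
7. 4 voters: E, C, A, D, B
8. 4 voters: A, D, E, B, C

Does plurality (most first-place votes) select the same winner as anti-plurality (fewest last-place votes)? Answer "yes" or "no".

no

Plurality — first-place votes: E 4, D 22, C 20, B 34, A 31. Winner: B.
Anti-plurality — last-place votes: E 10, D 54, C 4, B 43, A 0. Winner: A.
The two methods disagree.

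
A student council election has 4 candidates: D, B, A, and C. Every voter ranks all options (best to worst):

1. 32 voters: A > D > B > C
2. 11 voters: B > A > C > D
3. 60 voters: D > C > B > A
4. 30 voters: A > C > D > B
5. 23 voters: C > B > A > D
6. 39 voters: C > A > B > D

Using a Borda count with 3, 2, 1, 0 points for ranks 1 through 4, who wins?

D: 32·2 + 11·0 + 60·3 + 30·1 + 23·0 + 39·0 = 274
B: 32·1 + 11·3 + 60·1 + 30·0 + 23·2 + 39·1 = 210
A: 32·3 + 11·2 + 60·0 + 30·3 + 23·1 + 39·2 = 309
C: 32·0 + 11·1 + 60·2 + 30·2 + 23·3 + 39·3 = 377
C has the highest Borda score (377).

C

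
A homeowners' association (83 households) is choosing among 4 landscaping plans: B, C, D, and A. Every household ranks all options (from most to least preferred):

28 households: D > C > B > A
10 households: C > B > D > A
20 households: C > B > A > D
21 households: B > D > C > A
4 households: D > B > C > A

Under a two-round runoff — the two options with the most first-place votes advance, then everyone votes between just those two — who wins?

D

Round 1 first-place votes: B 21, C 30, D 32, A 0.
D and C advance.
Runoff: D is preferred to C by 53 voters; C by 30.
D wins the runoff.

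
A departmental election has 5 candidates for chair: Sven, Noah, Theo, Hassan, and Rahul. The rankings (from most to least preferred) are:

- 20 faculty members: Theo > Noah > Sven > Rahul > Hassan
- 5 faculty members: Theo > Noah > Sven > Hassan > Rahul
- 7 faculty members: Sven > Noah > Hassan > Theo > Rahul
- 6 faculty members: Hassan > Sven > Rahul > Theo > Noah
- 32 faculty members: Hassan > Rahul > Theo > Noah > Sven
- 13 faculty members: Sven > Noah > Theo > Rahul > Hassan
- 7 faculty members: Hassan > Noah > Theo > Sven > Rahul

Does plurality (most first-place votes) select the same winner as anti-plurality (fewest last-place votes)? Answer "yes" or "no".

no

Plurality — first-place votes: Sven 20, Noah 0, Theo 25, Hassan 45, Rahul 0. Winner: Hassan.
Anti-plurality — last-place votes: Sven 32, Noah 6, Theo 0, Hassan 33, Rahul 19. Winner: Theo.
The two methods disagree.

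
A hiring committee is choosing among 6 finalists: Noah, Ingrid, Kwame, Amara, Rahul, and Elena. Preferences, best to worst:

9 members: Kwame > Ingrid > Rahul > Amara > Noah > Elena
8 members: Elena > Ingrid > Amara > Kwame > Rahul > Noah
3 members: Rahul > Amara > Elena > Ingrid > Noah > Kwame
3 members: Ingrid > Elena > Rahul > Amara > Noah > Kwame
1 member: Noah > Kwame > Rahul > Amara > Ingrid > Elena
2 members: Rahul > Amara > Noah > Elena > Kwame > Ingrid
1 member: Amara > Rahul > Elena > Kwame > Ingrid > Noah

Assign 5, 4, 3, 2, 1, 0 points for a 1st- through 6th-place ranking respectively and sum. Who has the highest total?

Noah: 9·1 + 8·0 + 3·1 + 3·1 + 1·5 + 2·3 + 1·0 = 26
Ingrid: 9·4 + 8·4 + 3·2 + 3·5 + 1·1 + 2·0 + 1·1 = 91
Kwame: 9·5 + 8·2 + 3·0 + 3·0 + 1·4 + 2·1 + 1·2 = 69
Amara: 9·2 + 8·3 + 3·4 + 3·2 + 1·2 + 2·4 + 1·5 = 75
Rahul: 9·3 + 8·1 + 3·5 + 3·3 + 1·3 + 2·5 + 1·4 = 76
Elena: 9·0 + 8·5 + 3·3 + 3·4 + 1·0 + 2·2 + 1·3 = 68
Ingrid has the highest Borda score (91).

Ingrid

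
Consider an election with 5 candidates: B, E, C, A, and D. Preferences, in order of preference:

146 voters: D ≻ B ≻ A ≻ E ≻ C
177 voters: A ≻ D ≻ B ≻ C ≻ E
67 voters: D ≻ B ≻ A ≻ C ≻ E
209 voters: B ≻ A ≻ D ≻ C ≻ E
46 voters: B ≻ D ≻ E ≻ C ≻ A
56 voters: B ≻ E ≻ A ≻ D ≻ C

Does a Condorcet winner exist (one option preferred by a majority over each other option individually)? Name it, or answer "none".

Checking pairwise contests:
D beats B 390–311.
B beats E 701–0.
B beats C 701–0.
B beats A 524–177.
A beats D 442–259.
Every option loses at least one head-to-head, so there is no Condorcet winner.

none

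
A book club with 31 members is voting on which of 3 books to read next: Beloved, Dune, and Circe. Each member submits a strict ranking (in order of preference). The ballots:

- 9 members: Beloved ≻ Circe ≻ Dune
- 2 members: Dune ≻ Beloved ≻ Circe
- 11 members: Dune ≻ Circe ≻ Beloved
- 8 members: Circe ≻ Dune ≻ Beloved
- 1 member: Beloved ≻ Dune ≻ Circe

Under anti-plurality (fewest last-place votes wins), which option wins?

Circe

Last-place votes: Beloved 19, Dune 9, Circe 3.
Circe is ranked last by the fewest voters, so Circe wins.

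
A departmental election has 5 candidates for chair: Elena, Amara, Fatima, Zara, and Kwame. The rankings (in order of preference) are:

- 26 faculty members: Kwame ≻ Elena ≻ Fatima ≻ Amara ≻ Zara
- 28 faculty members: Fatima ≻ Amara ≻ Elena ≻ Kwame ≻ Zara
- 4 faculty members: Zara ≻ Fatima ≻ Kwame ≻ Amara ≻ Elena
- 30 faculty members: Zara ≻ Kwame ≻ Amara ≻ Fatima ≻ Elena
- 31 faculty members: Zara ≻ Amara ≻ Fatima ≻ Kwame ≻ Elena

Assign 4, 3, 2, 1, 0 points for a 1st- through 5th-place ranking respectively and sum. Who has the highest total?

Fatima

Elena: 26·3 + 28·2 + 4·0 + 30·0 + 31·0 = 134
Amara: 26·1 + 28·3 + 4·1 + 30·2 + 31·3 = 267
Fatima: 26·2 + 28·4 + 4·3 + 30·1 + 31·2 = 268
Zara: 26·0 + 28·0 + 4·4 + 30·4 + 31·4 = 260
Kwame: 26·4 + 28·1 + 4·2 + 30·3 + 31·1 = 261
Fatima has the highest Borda score (268).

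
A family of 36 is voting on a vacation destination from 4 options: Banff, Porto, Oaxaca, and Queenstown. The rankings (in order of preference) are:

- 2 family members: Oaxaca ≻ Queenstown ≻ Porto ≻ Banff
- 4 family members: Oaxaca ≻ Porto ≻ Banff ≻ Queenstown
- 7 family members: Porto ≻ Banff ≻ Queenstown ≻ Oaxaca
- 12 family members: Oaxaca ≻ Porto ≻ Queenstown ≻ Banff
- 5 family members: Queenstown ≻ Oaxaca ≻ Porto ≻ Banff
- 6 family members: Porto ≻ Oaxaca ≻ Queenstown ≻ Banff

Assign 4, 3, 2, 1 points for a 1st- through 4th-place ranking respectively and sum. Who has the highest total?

Banff: 2·1 + 4·2 + 7·3 + 12·1 + 5·1 + 6·1 = 54
Porto: 2·2 + 4·3 + 7·4 + 12·3 + 5·2 + 6·4 = 114
Oaxaca: 2·4 + 4·4 + 7·1 + 12·4 + 5·3 + 6·3 = 112
Queenstown: 2·3 + 4·1 + 7·2 + 12·2 + 5·4 + 6·2 = 80
Porto has the highest Borda score (114).

Porto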